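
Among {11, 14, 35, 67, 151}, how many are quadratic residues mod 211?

3

(11/211) = +1 → QR.
(14/211) = +1 → QR.
(35/211) = -1 → non-residue.
(67/211) = -1 → non-residue.
(151/211) = +1 → QR.
Total quadratic residues among the 5: 3.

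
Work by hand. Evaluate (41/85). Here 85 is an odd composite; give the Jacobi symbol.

-1

Reciprocity: 41 ≡ 1 and 85 ≡ 1 (mod 4), so (41/85) = +(85/41).
Reduce top mod 41: now compute (3/41).
Reciprocity: 3 ≡ 3 and 41 ≡ 1 (mod 4), so (3/41) = +(41/3).
Reduce top mod 3: now compute (2/3).
Pull out 2: since 3 ≡ 3 (mod 8), (2/3) = -1.
Reached (1/3) = 1. Collecting the sign flips along the way, the symbol is -1.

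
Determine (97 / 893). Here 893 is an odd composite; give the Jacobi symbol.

-1

Reciprocity: 97 ≡ 1 and 893 ≡ 1 (mod 4), so (97/893) = +(893/97).
Reduce top mod 97: now compute (20/97).
Pull out 2^2: since 97 ≡ 1 (mod 8), (2/97) = +1, so (2/97)^2 = +1.
Reciprocity: 5 ≡ 1 and 97 ≡ 1 (mod 4), so (5/97) = +(97/5).
Reduce top mod 5: now compute (2/5).
Pull out 2: since 5 ≡ 5 (mod 8), (2/5) = -1.
Reached (1/5) = 1. Collecting the sign flips along the way, the symbol is -1.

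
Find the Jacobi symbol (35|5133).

Reciprocity: 35 ≡ 3 and 5133 ≡ 1 (mod 4), so (35/5133) = +(5133/35).
Reduce top mod 35: now compute (23/35).
Reciprocity: 23 ≡ 3 and 35 ≡ 3 (mod 4), so (23/35) = −(35/23).
Reduce top mod 23: now compute (12/23).
Pull out 2^2: since 23 ≡ 7 (mod 8), (2/23) = +1, so (2/23)^2 = +1.
Reciprocity: 3 ≡ 3 and 23 ≡ 3 (mod 4), so (3/23) = −(23/3).
Reduce top mod 3: now compute (2/3).
Pull out 2: since 3 ≡ 3 (mod 8), (2/3) = -1.
Reached (1/3) = 1. Collecting the sign flips along the way, the symbol is -1.

-1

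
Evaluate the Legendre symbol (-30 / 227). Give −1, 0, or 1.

First reduce: -30 ≡ 197 (mod 227).
Reciprocity: 197 ≡ 1 and 227 ≡ 3 (mod 4), so (197/227) = +(227/197).
Reduce top mod 197: now compute (30/197).
Pull out 2: since 197 ≡ 5 (mod 8), (2/197) = -1.
Reciprocity: 15 ≡ 3 and 197 ≡ 1 (mod 4), so (15/197) = +(197/15).
Reduce top mod 15: now compute (2/15).
Pull out 2: since 15 ≡ 7 (mod 8), (2/15) = +1.
Reached (1/15) = 1. Collecting the sign flips along the way, the symbol is -1.

-1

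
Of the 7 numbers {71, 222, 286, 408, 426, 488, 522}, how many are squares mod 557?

(71/557) = +1 → QR.
(222/557) = -1 → non-residue.
(286/557) = -1 → non-residue.
(408/557) = +1 → QR.
(426/557) = +1 → QR.
(488/557) = +1 → QR.
(522/557) = -1 → non-residue.
Total quadratic residues among the 7: 4.

4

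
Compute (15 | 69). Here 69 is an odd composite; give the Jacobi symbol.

0

Reciprocity: 15 ≡ 3 and 69 ≡ 1 (mod 4), so (15/69) = +(69/15).
Reduce top mod 15: now compute (9/15).
Reciprocity: 9 ≡ 1 and 15 ≡ 3 (mod 4), so (9/15) = +(15/9).
Reduce top mod 9: now compute (6/9).
Pull out 2: since 9 ≡ 1 (mod 8), (2/9) = +1.
Reciprocity: 3 ≡ 3 and 9 ≡ 1 (mod 4), so (3/9) = +(9/3).
Reduce top mod 3: now compute (0/3).
Top reduces to 0: gcd > 1, so the symbol is 0.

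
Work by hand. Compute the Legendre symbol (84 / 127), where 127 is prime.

1

Pull out 2^2: since 127 ≡ 7 (mod 8), (2/127) = +1, so (2/127)^2 = +1.
Reciprocity: 21 ≡ 1 and 127 ≡ 3 (mod 4), so (21/127) = +(127/21).
Reduce top mod 21: now compute (1/21).
Reached (1/21) = 1. Collecting the sign flips along the way, the symbol is +1.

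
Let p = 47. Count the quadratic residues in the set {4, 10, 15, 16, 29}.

(4/47) = +1 → QR.
(10/47) = -1 → non-residue.
(15/47) = -1 → non-residue.
(16/47) = +1 → QR.
(29/47) = -1 → non-residue.
Total quadratic residues among the 5: 2.

2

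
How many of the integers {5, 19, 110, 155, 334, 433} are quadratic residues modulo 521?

(5/521) = +1 → QR.
(19/521) = -1 → non-residue.
(110/521) = +1 → QR.
(155/521) = +1 → QR.
(334/521) = -1 → non-residue.
(433/521) = +1 → QR.
Total quadratic residues among the 6: 4.

4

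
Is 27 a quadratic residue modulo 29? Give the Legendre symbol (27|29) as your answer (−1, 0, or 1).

-1

Euler's criterion: (27/29) ≡ 27^14 (mod 29).
27^2 ≡ 4 (mod 29)
27^4 ≡ 16 (mod 29)
27^8 ≡ 24 (mod 29)
27^14 = 27^(8+4+2) ≡ 28 (mod 29).
Result is 28 ≡ −1, so (27/29) = −1.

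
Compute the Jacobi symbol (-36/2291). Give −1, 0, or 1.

-1

First reduce: -36 ≡ 2255 (mod 2291).
Reciprocity: 2255 ≡ 3 and 2291 ≡ 3 (mod 4), so (2255/2291) = −(2291/2255).
Reduce top mod 2255: now compute (36/2255).
Pull out 2^2: since 2255 ≡ 7 (mod 8), (2/2255) = +1, so (2/2255)^2 = +1.
Reciprocity: 9 ≡ 1 and 2255 ≡ 3 (mod 4), so (9/2255) = +(2255/9).
Reduce top mod 9: now compute (5/9).
Reciprocity: 5 ≡ 1 and 9 ≡ 1 (mod 4), so (5/9) = +(9/5).
Reduce top mod 5: now compute (4/5).
Pull out 2^2: since 5 ≡ 5 (mod 8), (2/5) = -1, so (2/5)^2 = +1.
Reached (1/5) = 1. Collecting the sign flips along the way, the symbol is -1.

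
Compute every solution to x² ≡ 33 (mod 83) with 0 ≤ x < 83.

Since 83 ≡ 3 (mod 4), a square root of 33 is 33^((83+1)/4) = 33^21 mod 83.
Repeated squaring: 33^2≡10, 33^4≡17, 33^8≡40, 33^16≡23 (mod 83).
33^21 = 33^(16+4+1) ≡ 38 (mod 83).
Check: 38² = 1444 ≡ 33 (mod 83). The two roots are 38 and 45.

38, 45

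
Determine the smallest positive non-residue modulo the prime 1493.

2

(2/1493) = −1, so 2 is the smallest positive non-residue mod 1493.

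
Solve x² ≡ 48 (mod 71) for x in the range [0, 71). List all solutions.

Since 71 ≡ 3 (mod 4), a square root of 48 is 48^((71+1)/4) = 48^18 mod 71.
Repeated squaring: 48^2≡32, 48^4≡30, 48^8≡48, 48^16≡32 (mod 71).
48^18 = 48^(16+2) ≡ 30 (mod 71).
Check: 30² = 900 ≡ 48 (mod 71). The two roots are 30 and 41.

30, 41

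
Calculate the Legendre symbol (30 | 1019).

-1

Euler's criterion: (30/1019) ≡ 30^509 (mod 1019).
30^2 ≡ 900 (mod 1019)
30^4 ≡ 914 (mod 1019)
30^8 ≡ 835 (mod 1019)
30^16 ≡ 229 (mod 1019)
30^32 ≡ 472 (mod 1019)
30^64 ≡ 642 (mod 1019)
30^128 ≡ 488 (mod 1019)
30^256 ≡ 717 (mod 1019)
30^509 = 30^(256+128+64+32+16+8+4+1) ≡ 1018 (mod 1019).
Result is 1018 ≡ −1, so (30/1019) = −1.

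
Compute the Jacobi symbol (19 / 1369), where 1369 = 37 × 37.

1

Reciprocity: 19 ≡ 3 and 1369 ≡ 1 (mod 4), so (19/1369) = +(1369/19).
Reduce top mod 19: now compute (1/19).
Reached (1/19) = 1. Collecting the sign flips along the way, the symbol is +1.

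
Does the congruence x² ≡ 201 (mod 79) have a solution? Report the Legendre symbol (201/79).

Euler's criterion: (201/79) ≡ 43^39 (mod 79).
43^2 ≡ 32 (mod 79)
43^4 ≡ 76 (mod 79)
43^8 ≡ 9 (mod 79)
43^16 ≡ 2 (mod 79)
43^32 ≡ 4 (mod 79)
43^39 = 43^(32+4+2+1) ≡ 78 (mod 79).
Result is 78 ≡ −1, so (201/79) = −1.

-1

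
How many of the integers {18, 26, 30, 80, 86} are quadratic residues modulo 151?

(18/151) = +1 → QR.
(26/151) = -1 → non-residue.
(30/151) = -1 → non-residue.
(80/151) = +1 → QR.
(86/151) = +1 → QR.
Total quadratic residues among the 5: 3.

3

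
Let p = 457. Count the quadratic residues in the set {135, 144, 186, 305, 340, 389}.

(135/457) = -1 → non-residue.
(144/457) = +1 → QR.
(186/457) = -1 → non-residue.
(305/457) = +1 → QR.
(340/457) = -1 → non-residue.
(389/457) = +1 → QR.
Total quadratic residues among the 6: 3.

3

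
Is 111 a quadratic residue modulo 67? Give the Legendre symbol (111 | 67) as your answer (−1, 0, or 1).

-1

First reduce: 111 ≡ 44 (mod 67).
Pull out 2^2: since 67 ≡ 3 (mod 8), (2/67) = -1, so (2/67)^2 = +1.
Reciprocity: 11 ≡ 3 and 67 ≡ 3 (mod 4), so (11/67) = −(67/11).
Reduce top mod 11: now compute (1/11).
Reached (1/11) = 1. Collecting the sign flips along the way, the symbol is -1.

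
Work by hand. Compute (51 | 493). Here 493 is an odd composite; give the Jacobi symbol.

0

Reciprocity: 51 ≡ 3 and 493 ≡ 1 (mod 4), so (51/493) = +(493/51).
Reduce top mod 51: now compute (34/51).
Pull out 2: since 51 ≡ 3 (mod 8), (2/51) = -1.
Reciprocity: 17 ≡ 1 and 51 ≡ 3 (mod 4), so (17/51) = +(51/17).
Reduce top mod 17: now compute (0/17).
Top reduces to 0: gcd > 1, so the symbol is 0.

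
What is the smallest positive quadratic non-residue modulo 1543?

3

(2/1543) = +1, so 2 is a residue.
(3/1543) = −1, so 3 is the smallest positive non-residue mod 1543.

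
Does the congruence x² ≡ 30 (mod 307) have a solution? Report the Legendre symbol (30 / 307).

-1

Pull out 2: since 307 ≡ 3 (mod 8), (2/307) = -1.
Reciprocity: 15 ≡ 3 and 307 ≡ 3 (mod 4), so (15/307) = −(307/15).
Reduce top mod 15: now compute (7/15).
Reciprocity: 7 ≡ 3 and 15 ≡ 3 (mod 4), so (7/15) = −(15/7).
Reduce top mod 7: now compute (1/7).
Reached (1/7) = 1. Collecting the sign flips along the way, the symbol is -1.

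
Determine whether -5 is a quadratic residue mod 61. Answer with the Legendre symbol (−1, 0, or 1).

1

Euler's criterion: (-5/61) ≡ 56^30 (mod 61).
56^2 ≡ 25 (mod 61)
56^4 ≡ 15 (mod 61)
56^8 ≡ 42 (mod 61)
56^16 ≡ 56 (mod 61)
56^30 = 56^(16+8+4+2) ≡ 1 (mod 61).
Result is 1, so (-5/61) = 1.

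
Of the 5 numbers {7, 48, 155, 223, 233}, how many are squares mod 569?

1

(7/569) = +1 → QR.
(48/569) = -1 → non-residue.
(155/569) = -1 → non-residue.
(223/569) = -1 → non-residue.
(233/569) = -1 → non-residue.
Total quadratic residues among the 5: 1.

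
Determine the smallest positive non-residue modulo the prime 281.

3

(2/281) = +1, so 2 is a residue.
(3/281) = −1, so 3 is the smallest positive non-residue mod 281.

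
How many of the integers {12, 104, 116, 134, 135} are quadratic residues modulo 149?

2

(12/149) = -1 → non-residue.
(104/149) = +1 → QR.
(116/149) = +1 → QR.
(134/149) = -1 → non-residue.
(135/149) = -1 → non-residue.
Total quadratic residues among the 5: 2.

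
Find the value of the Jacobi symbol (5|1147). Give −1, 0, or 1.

-1

Reciprocity: 5 ≡ 1 and 1147 ≡ 3 (mod 4), so (5/1147) = +(1147/5).
Reduce top mod 5: now compute (2/5).
Pull out 2: since 5 ≡ 5 (mod 8), (2/5) = -1.
Reached (1/5) = 1. Collecting the sign flips along the way, the symbol is -1.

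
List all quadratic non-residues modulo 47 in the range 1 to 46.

5, 10, 11, 13, 15, 19, 20, 22, 23, 26, 29, 30, 31, 33, 35, 38, 39, 40, 41, 43, 44, 45, 46

Square k = 1,…,23 (k and 47−k give the same square):
1²=1, 2²=4, 3²=9, 4²=16, 5²=25, 6²=36, 7²≡2, 8²≡17, 9²≡34, 10²≡6, 11²≡27, 12²≡3, 13²≡28, 14²≡8, 15²≡37, 16²≡21, 17²≡7, 18²≡42, 19²≡32, 20²≡24, 21²≡18, 22²≡14, 23²≡12 (mod 47).
The residues are {1, 2, 3, 4, 6, 7, 8, 9, 12, 14, 16, 17, 18, 21, 24, 25, 27, 28, 32, 34, 36, 37, 42}; the non-residues are the remaining 23 nonzero classes.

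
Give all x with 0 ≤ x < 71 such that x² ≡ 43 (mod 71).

16, 55

Since 71 ≡ 3 (mod 4), a square root of 43 is 43^((71+1)/4) = 43^18 mod 71.
Repeated squaring: 43^2≡3, 43^4≡9, 43^8≡10, 43^16≡29 (mod 71).
43^18 = 43^(16+2) ≡ 16 (mod 71).
Check: 16² = 256 ≡ 43 (mod 71). The two roots are 16 and 55.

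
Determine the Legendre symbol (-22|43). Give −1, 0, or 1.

1

First reduce: -22 ≡ 21 (mod 43).
Reciprocity: 21 ≡ 1 and 43 ≡ 3 (mod 4), so (21/43) = +(43/21).
Reduce top mod 21: now compute (1/21).
Reached (1/21) = 1. Collecting the sign flips along the way, the symbol is +1.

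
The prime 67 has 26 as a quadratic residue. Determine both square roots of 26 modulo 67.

19, 48

Since 67 ≡ 3 (mod 4), a square root of 26 is 26^((67+1)/4) = 26^17 mod 67.
Repeated squaring: 26^2≡6, 26^4≡36, 26^8≡23, 26^16≡60 (mod 67).
26^17 = 26^(16+1) ≡ 19 (mod 67).
Check: 19² = 361 ≡ 26 (mod 67). The two roots are 19 and 48.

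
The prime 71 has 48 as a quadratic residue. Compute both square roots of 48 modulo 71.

30, 41

Since 71 ≡ 3 (mod 4), a square root of 48 is 48^((71+1)/4) = 48^18 mod 71.
Repeated squaring: 48^2≡32, 48^4≡30, 48^8≡48, 48^16≡32 (mod 71).
48^18 = 48^(16+2) ≡ 30 (mod 71).
Check: 30² = 900 ≡ 48 (mod 71). The two roots are 30 and 41.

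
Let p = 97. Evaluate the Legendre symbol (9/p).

1

Euler's criterion: (9/97) ≡ 9^48 (mod 97).
9^2 ≡ 81 (mod 97)
9^4 ≡ 62 (mod 97)
9^8 ≡ 61 (mod 97)
9^16 ≡ 35 (mod 97)
9^32 ≡ 61 (mod 97)
9^48 = 9^(32+16) ≡ 1 (mod 97).
Result is 1, so (9/97) = 1.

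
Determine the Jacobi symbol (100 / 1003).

Pull out 2^2: since 1003 ≡ 3 (mod 8), (2/1003) = -1, so (2/1003)^2 = +1.
Reciprocity: 25 ≡ 1 and 1003 ≡ 3 (mod 4), so (25/1003) = +(1003/25).
Reduce top mod 25: now compute (3/25).
Reciprocity: 3 ≡ 3 and 25 ≡ 1 (mod 4), so (3/25) = +(25/3).
Reduce top mod 3: now compute (1/3).
Reached (1/3) = 1. Collecting the sign flips along the way, the symbol is +1.

1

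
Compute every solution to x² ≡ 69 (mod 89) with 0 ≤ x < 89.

43, 46

89 ≡ 1 (mod 4), so we find a root by search.
Trying successive values, 43² = 1849 ≡ 69 (mod 89). The other root is 89 − 43 = 46.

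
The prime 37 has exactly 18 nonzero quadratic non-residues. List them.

Square k = 1,…,18 (k and 37−k give the same square):
1²=1, 2²=4, 3²=9, 4²=16, 5²=25, 6²=36, 7²≡12, 8²≡27, 9²≡7, 10²≡26, 11²≡10, 12²≡33, 13²≡21, 14²≡11, 15²≡3, 16²≡34, 17²≡30, 18²≡28 (mod 37).
The residues are {1, 3, 4, 7, 9, 10, 11, 12, 16, 21, 25, 26, 27, 28, 30, 33, 34, 36}; the non-residues are the remaining 18 nonzero classes.

2,5,6,8,13,14,15,17,18,19,20,22,23,24,29,31,32,35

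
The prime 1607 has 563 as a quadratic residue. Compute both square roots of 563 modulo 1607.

Since 1607 ≡ 3 (mod 4), a square root of 563 is 563^((1607+1)/4) = 563^402 mod 1607.
Repeated squaring: 563^2≡390, 563^4≡1042, 563^8≡1039, 563^16≡1224, 563^32≡452, 563^64≡215, 563^128≡1229, 563^256≡1468 (mod 1607).
563^402 = 563^(256+128+16+2) ≡ 566 (mod 1607).
Check: 566² = 320356 ≡ 563 (mod 1607). The two roots are 566 and 1041.

566, 1041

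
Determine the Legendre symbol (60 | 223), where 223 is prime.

1

Euler's criterion: (60/223) ≡ 60^111 (mod 223).
60^2 ≡ 32 (mod 223)
60^4 ≡ 132 (mod 223)
60^8 ≡ 30 (mod 223)
60^16 ≡ 8 (mod 223)
60^32 ≡ 64 (mod 223)
60^64 ≡ 82 (mod 223)
60^111 = 60^(64+32+8+4+2+1) ≡ 1 (mod 223).
Result is 1, so (60/223) = 1.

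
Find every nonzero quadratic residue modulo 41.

1,2,4,5,8,9,10,16,18,20,21,23,25,31,32,33,36,37,39,40

Square k = 1,…,20 (k and 41−k give the same square):
1²=1, 2²=4, 3²=9, 4²=16, 5²=25, 6²=36, 7²≡8, 8²≡23, 9²≡40, 10²≡18, 11²≡39, 12²≡21, 13²≡5, 14²≡32, 15²≡20, 16²≡10, 17²≡2, 18²≡37, 19²≡33, 20²≡31 (mod 41).
So the quadratic residues mod 41 are {1, 2, 4, 5, 8, 9, 10, 16, 18, 20, 21, 23, 25, 31, 32, 33, 36, 37, 39, 40}.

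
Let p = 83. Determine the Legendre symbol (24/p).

-1

Euler's criterion: (24/83) ≡ 24^41 (mod 83).
24^2 ≡ 78 (mod 83)
24^4 ≡ 25 (mod 83)
24^8 ≡ 44 (mod 83)
24^16 ≡ 27 (mod 83)
24^32 ≡ 65 (mod 83)
24^41 = 24^(32+8+1) ≡ 82 (mod 83).
Result is 82 ≡ −1, so (24/83) = −1.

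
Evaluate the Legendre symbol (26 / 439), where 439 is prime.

Pull out 2: since 439 ≡ 7 (mod 8), (2/439) = +1.
Reciprocity: 13 ≡ 1 and 439 ≡ 3 (mod 4), so (13/439) = +(439/13).
Reduce top mod 13: now compute (10/13).
Pull out 2: since 13 ≡ 5 (mod 8), (2/13) = -1.
Reciprocity: 5 ≡ 1 and 13 ≡ 1 (mod 4), so (5/13) = +(13/5).
Reduce top mod 5: now compute (3/5).
Reciprocity: 3 ≡ 3 and 5 ≡ 1 (mod 4), so (3/5) = +(5/3).
Reduce top mod 3: now compute (2/3).
Pull out 2: since 3 ≡ 3 (mod 8), (2/3) = -1.
Reached (1/3) = 1. Collecting the sign flips along the way, the symbol is +1.

1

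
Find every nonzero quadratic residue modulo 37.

1,3,4,7,9,10,11,12,16,21,25,26,27,28,30,33,34,36

Square k = 1,…,18 (k and 37−k give the same square):
1²=1, 2²=4, 3²=9, 4²=16, 5²=25, 6²=36, 7²≡12, 8²≡27, 9²≡7, 10²≡26, 11²≡10, 12²≡33, 13²≡21, 14²≡11, 15²≡3, 16²≡34, 17²≡30, 18²≡28 (mod 37).
So the quadratic residues mod 37 are {1, 3, 4, 7, 9, 10, 11, 12, 16, 21, 25, 26, 27, 28, 30, 33, 34, 36}.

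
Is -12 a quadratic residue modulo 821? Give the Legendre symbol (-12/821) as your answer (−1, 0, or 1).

-1

First reduce: -12 ≡ 809 (mod 821).
Reciprocity: 809 ≡ 1 and 821 ≡ 1 (mod 4), so (809/821) = +(821/809).
Reduce top mod 809: now compute (12/809).
Pull out 2^2: since 809 ≡ 1 (mod 8), (2/809) = +1, so (2/809)^2 = +1.
Reciprocity: 3 ≡ 3 and 809 ≡ 1 (mod 4), so (3/809) = +(809/3).
Reduce top mod 3: now compute (2/3).
Pull out 2: since 3 ≡ 3 (mod 8), (2/3) = -1.
Reached (1/3) = 1. Collecting the sign flips along the way, the symbol is -1.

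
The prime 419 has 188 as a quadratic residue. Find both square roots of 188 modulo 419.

141, 278

Since 419 ≡ 3 (mod 4), a square root of 188 is 188^((419+1)/4) = 188^105 mod 419.
Repeated squaring: 188^2≡148, 188^4≡116, 188^8≡48, 188^16≡209, 188^32≡105, 188^64≡131 (mod 419).
188^105 = 188^(64+32+8+1) ≡ 141 (mod 419).
Check: 141² = 19881 ≡ 188 (mod 419). The two roots are 141 and 278.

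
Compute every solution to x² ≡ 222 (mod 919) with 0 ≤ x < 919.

Since 919 ≡ 3 (mod 4), a square root of 222 is 222^((919+1)/4) = 222^230 mod 919.
Repeated squaring: 222^2≡577, 222^4≡251, 222^8≡509, 222^16≡842, 222^32≡415, 222^64≡372, 222^128≡534 (mod 919).
222^230 = 222^(128+64+32+4+2) ≡ 734 (mod 919).
Check: 734² = 538756 ≡ 222 (mod 919). The two roots are 185 and 734.

185, 734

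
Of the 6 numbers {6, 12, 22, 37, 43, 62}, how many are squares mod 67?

4

(6/67) = +1 → QR.
(12/67) = -1 → non-residue.
(22/67) = +1 → QR.
(37/67) = +1 → QR.
(43/67) = -1 → non-residue.
(62/67) = +1 → QR.
Total quadratic residues among the 6: 4.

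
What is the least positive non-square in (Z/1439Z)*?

7

(2/1439) = +1, so 2 is a residue.
(3/1439) = +1, so 3 is a residue.
(4/1439) = +1, so 4 is a residue.
(5/1439) = +1, so 5 is a residue.
(6/1439) = +1, so 6 is a residue.
(7/1439) = −1, so 7 is the smallest positive non-residue mod 1439.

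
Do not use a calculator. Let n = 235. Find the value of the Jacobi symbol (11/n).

Reciprocity: 11 ≡ 3 and 235 ≡ 3 (mod 4), so (11/235) = −(235/11).
Reduce top mod 11: now compute (4/11).
Pull out 2^2: since 11 ≡ 3 (mod 8), (2/11) = -1, so (2/11)^2 = +1.
Reached (1/11) = 1. Collecting the sign flips along the way, the symbol is -1.

-1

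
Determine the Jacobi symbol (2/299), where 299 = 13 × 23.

Pull out 2: since 299 ≡ 3 (mod 8), (2/299) = -1.
Reached (1/299) = 1. Collecting the sign flips along the way, the symbol is -1.

-1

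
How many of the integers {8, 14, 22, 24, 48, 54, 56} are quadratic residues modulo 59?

2

(8/59) = -1 → non-residue.
(14/59) = -1 → non-residue.
(22/59) = +1 → QR.
(24/59) = -1 → non-residue.
(48/59) = +1 → QR.
(54/59) = -1 → non-residue.
(56/59) = -1 → non-residue.
Total quadratic residues among the 7: 2.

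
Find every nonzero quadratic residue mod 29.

Square k = 1,…,14 (k and 29−k give the same square):
1²=1, 2²=4, 3²=9, 4²=16, 5²=25, 6²≡7, 7²≡20, 8²≡6, 9²≡23, 10²≡13, 11²≡5, 12²≡28, 13²≡24, 14²≡22 (mod 29).
So the quadratic residues mod 29 are {1, 4, 5, 6, 7, 9, 13, 16, 20, 22, 23, 24, 25, 28}.

1 4 5 6 7 9 13 16 20 22 23 24 25 28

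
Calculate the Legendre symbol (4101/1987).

-1

First reduce: 4101 ≡ 127 (mod 1987).
Reciprocity: 127 ≡ 3 and 1987 ≡ 3 (mod 4), so (127/1987) = −(1987/127).
Reduce top mod 127: now compute (82/127).
Pull out 2: since 127 ≡ 7 (mod 8), (2/127) = +1.
Reciprocity: 41 ≡ 1 and 127 ≡ 3 (mod 4), so (41/127) = +(127/41).
Reduce top mod 41: now compute (4/41).
Pull out 2^2: since 41 ≡ 1 (mod 8), (2/41) = +1, so (2/41)^2 = +1.
Reached (1/41) = 1. Collecting the sign flips along the way, the symbol is -1.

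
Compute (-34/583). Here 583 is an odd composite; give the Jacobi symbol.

1

First reduce: -34 ≡ 549 (mod 583).
Reciprocity: 549 ≡ 1 and 583 ≡ 3 (mod 4), so (549/583) = +(583/549).
Reduce top mod 549: now compute (34/549).
Pull out 2: since 549 ≡ 5 (mod 8), (2/549) = -1.
Reciprocity: 17 ≡ 1 and 549 ≡ 1 (mod 4), so (17/549) = +(549/17).
Reduce top mod 17: now compute (5/17).
Reciprocity: 5 ≡ 1 and 17 ≡ 1 (mod 4), so (5/17) = +(17/5).
Reduce top mod 5: now compute (2/5).
Pull out 2: since 5 ≡ 5 (mod 8), (2/5) = -1.
Reached (1/5) = 1. Collecting the sign flips along the way, the symbol is +1.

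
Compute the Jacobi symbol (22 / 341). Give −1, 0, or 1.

Pull out 2: since 341 ≡ 5 (mod 8), (2/341) = -1.
Reciprocity: 11 ≡ 3 and 341 ≡ 1 (mod 4), so (11/341) = +(341/11).
Reduce top mod 11: now compute (0/11).
Top reduces to 0: gcd > 1, so the symbol is 0.

0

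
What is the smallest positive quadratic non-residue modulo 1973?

(2/1973) = −1, so 2 is the smallest positive non-residue mod 1973.

2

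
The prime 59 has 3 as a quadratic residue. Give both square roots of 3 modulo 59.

11, 48

Since 59 ≡ 3 (mod 4), a square root of 3 is 3^((59+1)/4) = 3^15 mod 59.
Repeated squaring: 3^2≡9, 3^4≡22, 3^8≡12 (mod 59).
3^15 = 3^(8+4+2+1) ≡ 48 (mod 59).
Check: 48² = 2304 ≡ 3 (mod 59). The two roots are 11 and 48.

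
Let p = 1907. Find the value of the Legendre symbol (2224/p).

-1

First reduce: 2224 ≡ 317 (mod 1907).
Reciprocity: 317 ≡ 1 and 1907 ≡ 3 (mod 4), so (317/1907) = +(1907/317).
Reduce top mod 317: now compute (5/317).
Reciprocity: 5 ≡ 1 and 317 ≡ 1 (mod 4), so (5/317) = +(317/5).
Reduce top mod 5: now compute (2/5).
Pull out 2: since 5 ≡ 5 (mod 8), (2/5) = -1.
Reached (1/5) = 1. Collecting the sign flips along the way, the symbol is -1.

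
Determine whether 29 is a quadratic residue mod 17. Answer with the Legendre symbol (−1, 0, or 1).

Euler's criterion: (29/17) ≡ 12^8 (mod 17).
12^2 ≡ 8 (mod 17)
12^4 ≡ 13 (mod 17)
12^8 ≡ 16 (mod 17)
12^8 = 12^(8) ≡ 16 (mod 17).
Result is 16 ≡ −1, so (29/17) = −1.

-1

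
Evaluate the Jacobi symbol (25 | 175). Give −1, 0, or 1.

Reciprocity: 25 ≡ 1 and 175 ≡ 3 (mod 4), so (25/175) = +(175/25).
Reduce top mod 25: now compute (0/25).
Top reduces to 0: gcd > 1, so the symbol is 0.

0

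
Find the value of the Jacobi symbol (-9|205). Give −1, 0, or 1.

1

First reduce: -9 ≡ 196 (mod 205).
Pull out 2^2: since 205 ≡ 5 (mod 8), (2/205) = -1, so (2/205)^2 = +1.
Reciprocity: 49 ≡ 1 and 205 ≡ 1 (mod 4), so (49/205) = +(205/49).
Reduce top mod 49: now compute (9/49).
Reciprocity: 9 ≡ 1 and 49 ≡ 1 (mod 4), so (9/49) = +(49/9).
Reduce top mod 9: now compute (4/9).
Pull out 2^2: since 9 ≡ 1 (mod 8), (2/9) = +1, so (2/9)^2 = +1.
Reached (1/9) = 1. Collecting the sign flips along the way, the symbol is +1.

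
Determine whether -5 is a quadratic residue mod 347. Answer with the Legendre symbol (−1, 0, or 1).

1

First reduce: -5 ≡ 342 (mod 347).
Pull out 2: since 347 ≡ 3 (mod 8), (2/347) = -1.
Reciprocity: 171 ≡ 3 and 347 ≡ 3 (mod 4), so (171/347) = −(347/171).
Reduce top mod 171: now compute (5/171).
Reciprocity: 5 ≡ 1 and 171 ≡ 3 (mod 4), so (5/171) = +(171/5).
Reduce top mod 5: now compute (1/5).
Reached (1/5) = 1. Collecting the sign flips along the way, the symbol is +1.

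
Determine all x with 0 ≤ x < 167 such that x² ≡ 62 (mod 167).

79, 88

Since 167 ≡ 3 (mod 4), a square root of 62 is 62^((167+1)/4) = 62^42 mod 167.
Repeated squaring: 62^2≡3, 62^4≡9, 62^8≡81, 62^16≡48, 62^32≡133 (mod 167).
62^42 = 62^(32+8+2) ≡ 88 (mod 167).
Check: 88² = 7744 ≡ 62 (mod 167). The two roots are 79 and 88.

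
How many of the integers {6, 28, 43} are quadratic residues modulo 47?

(6/47) = +1 → QR.
(28/47) = +1 → QR.
(43/47) = -1 → non-residue.
Total quadratic residues among the 3: 2.

2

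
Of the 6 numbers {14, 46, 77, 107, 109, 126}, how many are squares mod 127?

(14/127) = -1 → non-residue.
(46/127) = -1 → non-residue.
(77/127) = -1 → non-residue.
(107/127) = +1 → QR.
(109/127) = -1 → non-residue.
(126/127) = -1 → non-residue.
Total quadratic residues among the 6: 1.

1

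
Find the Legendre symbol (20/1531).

Pull out 2^2: since 1531 ≡ 3 (mod 8), (2/1531) = -1, so (2/1531)^2 = +1.
Reciprocity: 5 ≡ 1 and 1531 ≡ 3 (mod 4), so (5/1531) = +(1531/5).
Reduce top mod 5: now compute (1/5).
Reached (1/5) = 1. Collecting the sign flips along the way, the symbol is +1.

1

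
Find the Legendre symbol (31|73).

Euler's criterion: (31/73) ≡ 31^36 (mod 73).
31^2 ≡ 12 (mod 73)
31^4 ≡ 71 (mod 73)
31^8 ≡ 4 (mod 73)
31^16 ≡ 16 (mod 73)
31^32 ≡ 37 (mod 73)
31^36 = 31^(32+4) ≡ 72 (mod 73).
Result is 72 ≡ −1, so (31/73) = −1.

-1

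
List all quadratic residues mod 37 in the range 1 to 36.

1, 3, 4, 7, 9, 10, 11, 12, 16, 21, 25, 26, 27, 28, 30, 33, 34, 36

Square k = 1,…,18 (k and 37−k give the same square):
1²=1, 2²=4, 3²=9, 4²=16, 5²=25, 6²=36, 7²≡12, 8²≡27, 9²≡7, 10²≡26, 11²≡10, 12²≡33, 13²≡21, 14²≡11, 15²≡3, 16²≡34, 17²≡30, 18²≡28 (mod 37).
So the quadratic residues mod 37 are {1, 3, 4, 7, 9, 10, 11, 12, 16, 21, 25, 26, 27, 28, 30, 33, 34, 36}.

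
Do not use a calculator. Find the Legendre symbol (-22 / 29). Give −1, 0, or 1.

First reduce: -22 ≡ 7 (mod 29).
Reciprocity: 7 ≡ 3 and 29 ≡ 1 (mod 4), so (7/29) = +(29/7).
Reduce top mod 7: now compute (1/7).
Reached (1/7) = 1. Collecting the sign flips along the way, the symbol is +1.

1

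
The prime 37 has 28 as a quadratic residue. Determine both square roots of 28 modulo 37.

37 ≡ 1 (mod 4), so we find a root by search.
Trying successive values, 18² = 324 ≡ 28 (mod 37). The other root is 37 − 18 = 19.

18, 19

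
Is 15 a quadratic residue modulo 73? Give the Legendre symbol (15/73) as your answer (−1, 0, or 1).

-1

Reciprocity: 15 ≡ 3 and 73 ≡ 1 (mod 4), so (15/73) = +(73/15).
Reduce top mod 15: now compute (13/15).
Reciprocity: 13 ≡ 1 and 15 ≡ 3 (mod 4), so (13/15) = +(15/13).
Reduce top mod 13: now compute (2/13).
Pull out 2: since 13 ≡ 5 (mod 8), (2/13) = -1.
Reached (1/13) = 1. Collecting the sign flips along the way, the symbol is -1.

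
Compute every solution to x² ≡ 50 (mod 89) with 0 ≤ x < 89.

89 ≡ 1 (mod 4), so we find a root by search.
Trying successive values, 36² = 1296 ≡ 50 (mod 89). The other root is 89 − 36 = 53.

36, 53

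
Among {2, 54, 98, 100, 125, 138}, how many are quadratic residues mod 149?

(2/149) = -1 → non-residue.
(54/149) = +1 → QR.
(98/149) = -1 → non-residue.
(100/149) = +1 → QR.
(125/149) = +1 → QR.
(138/149) = -1 → non-residue.
Total quadratic residues among the 6: 3.

3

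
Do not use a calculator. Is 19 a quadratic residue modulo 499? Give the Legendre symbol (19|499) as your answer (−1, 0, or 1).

-1

Reciprocity: 19 ≡ 3 and 499 ≡ 3 (mod 4), so (19/499) = −(499/19).
Reduce top mod 19: now compute (5/19).
Reciprocity: 5 ≡ 1 and 19 ≡ 3 (mod 4), so (5/19) = +(19/5).
Reduce top mod 5: now compute (4/5).
Pull out 2^2: since 5 ≡ 5 (mod 8), (2/5) = -1, so (2/5)^2 = +1.
Reached (1/5) = 1. Collecting the sign flips along the way, the symbol is -1.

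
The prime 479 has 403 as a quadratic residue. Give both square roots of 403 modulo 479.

Since 479 ≡ 3 (mod 4), a square root of 403 is 403^((479+1)/4) = 403^120 mod 479.
Repeated squaring: 403^2≡28, 403^4≡305, 403^8≡99, 403^16≡221, 403^32≡462, 403^64≡289 (mod 479).
403^120 = 403^(64+32+16+8) ≡ 384 (mod 479).
Check: 384² = 147456 ≡ 403 (mod 479). The two roots are 95 and 384.

95, 384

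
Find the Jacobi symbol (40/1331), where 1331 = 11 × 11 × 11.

-1

Pull out 2^3: since 1331 ≡ 3 (mod 8), (2/1331) = -1, so (2/1331)^3 = -1.
Reciprocity: 5 ≡ 1 and 1331 ≡ 3 (mod 4), so (5/1331) = +(1331/5).
Reduce top mod 5: now compute (1/5).
Reached (1/5) = 1. Collecting the sign flips along the way, the symbol is -1.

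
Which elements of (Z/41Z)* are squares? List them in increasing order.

1 2 4 5 8 9 10 16 18 20 21 23 25 31 32 33 36 37 39 40

Square k = 1,…,20 (k and 41−k give the same square):
1²=1, 2²=4, 3²=9, 4²=16, 5²=25, 6²=36, 7²≡8, 8²≡23, 9²≡40, 10²≡18, 11²≡39, 12²≡21, 13²≡5, 14²≡32, 15²≡20, 16²≡10, 17²≡2, 18²≡37, 19²≡33, 20²≡31 (mod 41).
So the quadratic residues mod 41 are {1, 2, 4, 5, 8, 9, 10, 16, 18, 20, 21, 23, 25, 31, 32, 33, 36, 37, 39, 40}.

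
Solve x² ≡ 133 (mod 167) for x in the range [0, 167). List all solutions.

48, 119

Since 167 ≡ 3 (mod 4), a square root of 133 is 133^((167+1)/4) = 133^42 mod 167.
Repeated squaring: 133^2≡154, 133^4≡2, 133^8≡4, 133^16≡16, 133^32≡89 (mod 167).
133^42 = 133^(32+8+2) ≡ 48 (mod 167).
Check: 48² = 2304 ≡ 133 (mod 167). The two roots are 48 and 119.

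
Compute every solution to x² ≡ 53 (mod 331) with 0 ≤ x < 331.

Since 331 ≡ 3 (mod 4), a square root of 53 is 53^((331+1)/4) = 53^83 mod 331.
Repeated squaring: 53^2≡161, 53^4≡103, 53^8≡17, 53^16≡289, 53^32≡109, 53^64≡296 (mod 331).
53^83 = 53^(64+16+2+1) ≡ 265 (mod 331).
Check: 265² = 70225 ≡ 53 (mod 331). The two roots are 66 and 265.

66, 265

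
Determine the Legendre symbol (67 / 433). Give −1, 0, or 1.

-1

Euler's criterion: (67/433) ≡ 67^216 (mod 433).
67^2 ≡ 159 (mod 433)
67^4 ≡ 167 (mod 433)
67^8 ≡ 177 (mod 433)
67^16 ≡ 153 (mod 433)
67^32 ≡ 27 (mod 433)
67^64 ≡ 296 (mod 433)
67^128 ≡ 150 (mod 433)
67^216 = 67^(128+64+16+8) ≡ 432 (mod 433).
Result is 432 ≡ −1, so (67/433) = −1.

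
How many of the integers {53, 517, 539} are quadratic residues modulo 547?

3

(53/547) = +1 → QR.
(517/547) = +1 → QR.
(539/547) = +1 → QR.
Total quadratic residues among the 3: 3.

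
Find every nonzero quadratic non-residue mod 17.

Square k = 1,…,8 (k and 17−k give the same square):
1²=1, 2²=4, 3²=9, 4²=16, 5²≡8, 6²≡2, 7²≡15, 8²≡13 (mod 17).
The residues are {1, 2, 4, 8, 9, 13, 15, 16}; the non-residues are the remaining 8 nonzero classes.

3, 5, 6, 7, 10, 11, 12, 14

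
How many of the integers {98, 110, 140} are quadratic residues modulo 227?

1

(98/227) = -1 → non-residue.
(110/227) = +1 → QR.
(140/227) = -1 → non-residue.
Total quadratic residues among the 3: 1.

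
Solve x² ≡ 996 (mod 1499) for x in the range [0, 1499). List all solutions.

176, 1323

Since 1499 ≡ 3 (mod 4), a square root of 996 is 996^((1499+1)/4) = 996^375 mod 1499.
Repeated squaring: 996^2≡1177, 996^4≡253, 996^8≡1051, 996^16≡1337, 996^32≡761, 996^64≡507, 996^128≡720, 996^256≡1245 (mod 1499).
996^375 = 996^(256+64+32+16+4+2+1) ≡ 1323 (mod 1499).
Check: 1323² = 1750329 ≡ 996 (mod 1499). The two roots are 176 and 1323.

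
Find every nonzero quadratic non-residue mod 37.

2, 5, 6, 8, 13, 14, 15, 17, 18, 19, 20, 22, 23, 24, 29, 31, 32, 35

Square k = 1,…,18 (k and 37−k give the same square):
1²=1, 2²=4, 3²=9, 4²=16, 5²=25, 6²=36, 7²≡12, 8²≡27, 9²≡7, 10²≡26, 11²≡10, 12²≡33, 13²≡21, 14²≡11, 15²≡3, 16²≡34, 17²≡30, 18²≡28 (mod 37).
The residues are {1, 3, 4, 7, 9, 10, 11, 12, 16, 21, 25, 26, 27, 28, 30, 33, 34, 36}; the non-residues are the remaining 18 nonzero classes.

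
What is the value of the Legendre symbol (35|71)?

-1

Reciprocity: 35 ≡ 3 and 71 ≡ 3 (mod 4), so (35/71) = −(71/35).
Reduce top mod 35: now compute (1/35).
Reached (1/35) = 1. Collecting the sign flips along the way, the symbol is -1.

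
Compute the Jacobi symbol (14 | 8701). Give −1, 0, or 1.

Pull out 2: since 8701 ≡ 5 (mod 8), (2/8701) = -1.
Reciprocity: 7 ≡ 3 and 8701 ≡ 1 (mod 4), so (7/8701) = +(8701/7).
Reduce top mod 7: now compute (0/7).
Top reduces to 0: gcd > 1, so the symbol is 0.

0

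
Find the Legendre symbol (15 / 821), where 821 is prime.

-1

Euler's criterion: (15/821) ≡ 15^410 (mod 821).
15^2 ≡ 225 (mod 821)
15^4 ≡ 544 (mod 821)
15^8 ≡ 376 (mod 821)
15^16 ≡ 164 (mod 821)
15^32 ≡ 624 (mod 821)
15^64 ≡ 222 (mod 821)
15^128 ≡ 24 (mod 821)
15^256 ≡ 576 (mod 821)
15^410 = 15^(256+128+16+8+2) ≡ 820 (mod 821).
Result is 820 ≡ −1, so (15/821) = −1.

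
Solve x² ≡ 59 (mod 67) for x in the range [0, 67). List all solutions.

Since 67 ≡ 3 (mod 4), a square root of 59 is 59^((67+1)/4) = 59^17 mod 67.
Repeated squaring: 59^2≡64, 59^4≡9, 59^8≡14, 59^16≡62 (mod 67).
59^17 = 59^(16+1) ≡ 40 (mod 67).
Check: 40² = 1600 ≡ 59 (mod 67). The two roots are 27 and 40.

27, 40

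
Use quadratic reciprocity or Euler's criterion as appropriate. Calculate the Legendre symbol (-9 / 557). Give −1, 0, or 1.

First reduce: -9 ≡ 548 (mod 557).
Pull out 2^2: since 557 ≡ 5 (mod 8), (2/557) = -1, so (2/557)^2 = +1.
Reciprocity: 137 ≡ 1 and 557 ≡ 1 (mod 4), so (137/557) = +(557/137).
Reduce top mod 137: now compute (9/137).
Reciprocity: 9 ≡ 1 and 137 ≡ 1 (mod 4), so (9/137) = +(137/9).
Reduce top mod 9: now compute (2/9).
Pull out 2: since 9 ≡ 1 (mod 8), (2/9) = +1.
Reached (1/9) = 1. Collecting the sign flips along the way, the symbol is +1.

1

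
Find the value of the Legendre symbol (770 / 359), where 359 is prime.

-1

Euler's criterion: (770/359) ≡ 52^179 (mod 359).
52^2 ≡ 191 (mod 359)
52^4 ≡ 222 (mod 359)
52^8 ≡ 101 (mod 359)
52^16 ≡ 149 (mod 359)
52^32 ≡ 302 (mod 359)
52^64 ≡ 18 (mod 359)
52^128 ≡ 324 (mod 359)
52^179 = 52^(128+32+16+2+1) ≡ 358 (mod 359).
Result is 358 ≡ −1, so (770/359) = −1.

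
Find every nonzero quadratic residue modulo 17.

1, 2, 4, 8, 9, 13, 15, 16

Square k = 1,…,8 (k and 17−k give the same square):
1²=1, 2²=4, 3²=9, 4²=16, 5²≡8, 6²≡2, 7²≡15, 8²≡13 (mod 17).
So the quadratic residues mod 17 are {1, 2, 4, 8, 9, 13, 15, 16}.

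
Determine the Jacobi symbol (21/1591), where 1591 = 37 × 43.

1

Reciprocity: 21 ≡ 1 and 1591 ≡ 3 (mod 4), so (21/1591) = +(1591/21).
Reduce top mod 21: now compute (16/21).
Pull out 2^4: since 21 ≡ 5 (mod 8), (2/21) = -1, so (2/21)^4 = +1.
Reached (1/21) = 1. Collecting the sign flips along the way, the symbol is +1.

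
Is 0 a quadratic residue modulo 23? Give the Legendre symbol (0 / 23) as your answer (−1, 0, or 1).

Top reduces to 0: gcd > 1, so the symbol is 0.

0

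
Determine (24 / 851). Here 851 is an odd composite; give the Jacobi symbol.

Pull out 2^3: since 851 ≡ 3 (mod 8), (2/851) = -1, so (2/851)^3 = -1.
Reciprocity: 3 ≡ 3 and 851 ≡ 3 (mod 4), so (3/851) = −(851/3).
Reduce top mod 3: now compute (2/3).
Pull out 2: since 3 ≡ 3 (mod 8), (2/3) = -1.
Reached (1/3) = 1. Collecting the sign flips along the way, the symbol is -1.

-1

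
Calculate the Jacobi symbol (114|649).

-1

Pull out 2: since 649 ≡ 1 (mod 8), (2/649) = +1.
Reciprocity: 57 ≡ 1 and 649 ≡ 1 (mod 4), so (57/649) = +(649/57).
Reduce top mod 57: now compute (22/57).
Pull out 2: since 57 ≡ 1 (mod 8), (2/57) = +1.
Reciprocity: 11 ≡ 3 and 57 ≡ 1 (mod 4), so (11/57) = +(57/11).
Reduce top mod 11: now compute (2/11).
Pull out 2: since 11 ≡ 3 (mod 8), (2/11) = -1.
Reached (1/11) = 1. Collecting the sign flips along the way, the symbol is -1.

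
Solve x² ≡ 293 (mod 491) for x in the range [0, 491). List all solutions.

28, 463

Since 491 ≡ 3 (mod 4), a square root of 293 is 293^((491+1)/4) = 293^123 mod 491.
Repeated squaring: 293^2≡415, 293^4≡375, 293^8≡199, 293^16≡321, 293^32≡422, 293^64≡342 (mod 491).
293^123 = 293^(64+32+16+8+2+1) ≡ 463 (mod 491).
Check: 463² = 214369 ≡ 293 (mod 491). The two roots are 28 and 463.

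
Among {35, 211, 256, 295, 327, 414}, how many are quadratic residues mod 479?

(35/479) = +1 → QR.
(211/479) = +1 → QR.
(256/479) = +1 → QR.
(295/479) = -1 → non-residue.
(327/479) = +1 → QR.
(414/479) = +1 → QR.
Total quadratic residues among the 6: 5.

5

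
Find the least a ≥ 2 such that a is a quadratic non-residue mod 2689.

13

(2/2689) = +1, so 2 is a residue.
(3/2689) = +1, so 3 is a residue.
(4/2689) = +1, so 4 is a residue.
(5/2689) = +1, so 5 is a residue.
(6/2689) = +1, so 6 is a residue.
(7/2689) = +1, so 7 is a residue.
(8/2689) = +1, so 8 is a residue.
(9/2689) = +1, so 9 is a residue.
(10/2689) = +1, so 10 is a residue.
(11/2689) = +1, so 11 is a residue.
(12/2689) = +1, so 12 is a residue.
(13/2689) = −1, so 13 is the smallest positive non-residue mod 2689.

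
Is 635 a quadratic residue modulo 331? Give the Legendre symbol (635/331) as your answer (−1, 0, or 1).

1

First reduce: 635 ≡ 304 (mod 331).
Pull out 2^4: since 331 ≡ 3 (mod 8), (2/331) = -1, so (2/331)^4 = +1.
Reciprocity: 19 ≡ 3 and 331 ≡ 3 (mod 4), so (19/331) = −(331/19).
Reduce top mod 19: now compute (8/19).
Pull out 2^3: since 19 ≡ 3 (mod 8), (2/19) = -1, so (2/19)^3 = -1.
Reached (1/19) = 1. Collecting the sign flips along the way, the symbol is +1.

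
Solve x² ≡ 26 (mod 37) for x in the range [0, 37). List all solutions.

37 ≡ 1 (mod 4), so we find a root by search.
Trying successive values, 10² = 100 ≡ 26 (mod 37). The other root is 37 − 10 = 27.

10, 27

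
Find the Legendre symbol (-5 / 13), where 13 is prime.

-1

First reduce: -5 ≡ 8 (mod 13).
Pull out 2^3: since 13 ≡ 5 (mod 8), (2/13) = -1, so (2/13)^3 = -1.
Reached (1/13) = 1. Collecting the sign flips along the way, the symbol is -1.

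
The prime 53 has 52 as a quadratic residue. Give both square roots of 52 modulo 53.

23, 30

53 ≡ 1 (mod 4), so we find a root by search.
Trying successive values, 23² = 529 ≡ 52 (mod 53). The other root is 53 − 23 = 30.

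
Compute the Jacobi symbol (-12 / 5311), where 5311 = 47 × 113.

1

First reduce: -12 ≡ 5299 (mod 5311).
Reciprocity: 5299 ≡ 3 and 5311 ≡ 3 (mod 4), so (5299/5311) = −(5311/5299).
Reduce top mod 5299: now compute (12/5299).
Pull out 2^2: since 5299 ≡ 3 (mod 8), (2/5299) = -1, so (2/5299)^2 = +1.
Reciprocity: 3 ≡ 3 and 5299 ≡ 3 (mod 4), so (3/5299) = −(5299/3).
Reduce top mod 3: now compute (1/3).
Reached (1/3) = 1. Collecting the sign flips along the way, the symbol is +1.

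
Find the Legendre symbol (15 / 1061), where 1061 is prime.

-1

Reciprocity: 15 ≡ 3 and 1061 ≡ 1 (mod 4), so (15/1061) = +(1061/15).
Reduce top mod 15: now compute (11/15).
Reciprocity: 11 ≡ 3 and 15 ≡ 3 (mod 4), so (11/15) = −(15/11).
Reduce top mod 11: now compute (4/11).
Pull out 2^2: since 11 ≡ 3 (mod 8), (2/11) = -1, so (2/11)^2 = +1.
Reached (1/11) = 1. Collecting the sign flips along the way, the symbol is -1.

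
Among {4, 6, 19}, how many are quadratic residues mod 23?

2

(4/23) = +1 → QR.
(6/23) = +1 → QR.
(19/23) = -1 → non-residue.
Total quadratic residues among the 3: 2.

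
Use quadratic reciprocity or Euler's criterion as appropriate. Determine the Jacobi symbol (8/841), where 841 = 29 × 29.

1

Pull out 2^3: since 841 ≡ 1 (mod 8), (2/841) = +1, so (2/841)^3 = +1.
Reached (1/841) = 1. Collecting the sign flips along the way, the symbol is +1.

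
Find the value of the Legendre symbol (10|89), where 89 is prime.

1

Pull out 2: since 89 ≡ 1 (mod 8), (2/89) = +1.
Reciprocity: 5 ≡ 1 and 89 ≡ 1 (mod 4), so (5/89) = +(89/5).
Reduce top mod 5: now compute (4/5).
Pull out 2^2: since 5 ≡ 5 (mod 8), (2/5) = -1, so (2/5)^2 = +1.
Reached (1/5) = 1. Collecting the sign flips along the way, the symbol is +1.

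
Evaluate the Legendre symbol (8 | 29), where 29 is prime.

Pull out 2^3: since 29 ≡ 5 (mod 8), (2/29) = -1, so (2/29)^3 = -1.
Reached (1/29) = 1. Collecting the sign flips along the way, the symbol is -1.

-1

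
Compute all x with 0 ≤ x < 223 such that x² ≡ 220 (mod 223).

79, 144

Since 223 ≡ 3 (mod 4), a square root of 220 is 220^((223+1)/4) = 220^56 mod 223.
Repeated squaring: 220^2≡9, 220^4≡81, 220^8≡94, 220^16≡139, 220^32≡143 (mod 223).
220^56 = 220^(32+16+8) ≡ 144 (mod 223).
Check: 144² = 20736 ≡ 220 (mod 223). The two roots are 79 and 144.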